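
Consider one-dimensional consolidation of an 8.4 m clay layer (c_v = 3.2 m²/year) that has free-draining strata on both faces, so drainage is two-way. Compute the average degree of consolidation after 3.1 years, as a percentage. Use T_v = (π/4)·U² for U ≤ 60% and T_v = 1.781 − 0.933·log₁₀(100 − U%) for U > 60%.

U ≈ 79.8 %

Drainage path length: H_d = H/2 = 4.2 m (double drainage).
T_v = c_v·t/H_d² = 3.2×3.1/4.2² = 0.56236.
T_v = 0.56236 corresponds to the U > 60% branch:
U = 1 − 10^((1.781 − T_v)/0.933)/100 = 0.7976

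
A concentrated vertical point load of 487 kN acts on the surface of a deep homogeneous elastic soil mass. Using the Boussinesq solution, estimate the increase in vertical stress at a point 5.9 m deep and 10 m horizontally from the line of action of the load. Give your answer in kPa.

Boussinesq vertical stress below a point load on an elastic half-space:
Δσ_z = 3P/(2πz²) · [1 + (r/z)²]^(−5/2)
r/z = 10/5.9 = 1.6949; [1+(r/z)²]^(−5/2) = 0.033881.
Δσ_z = 3×487/(2π×5.9²) × 0.033881 = 6.6798 × 0.033881 = 0.2263 kPa

Δσ_z ≈ 0.226 kPa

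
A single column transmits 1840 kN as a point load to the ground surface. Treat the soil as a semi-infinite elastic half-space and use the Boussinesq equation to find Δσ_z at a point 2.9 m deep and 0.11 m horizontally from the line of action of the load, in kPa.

Boussinesq vertical stress below a point load on an elastic half-space:
Δσ_z = 3P/(2πz²) · [1 + (r/z)²]^(−5/2)
r/z = 0.11/2.9 = 0.037931; [1+(r/z)²]^(−5/2) = 0.99641.
Δσ_z = 3×1840/(2π×2.9²) × 0.99641 = 104.46 × 0.99641 = 104.1 kPa

Δσ_z ≈ 104 kPa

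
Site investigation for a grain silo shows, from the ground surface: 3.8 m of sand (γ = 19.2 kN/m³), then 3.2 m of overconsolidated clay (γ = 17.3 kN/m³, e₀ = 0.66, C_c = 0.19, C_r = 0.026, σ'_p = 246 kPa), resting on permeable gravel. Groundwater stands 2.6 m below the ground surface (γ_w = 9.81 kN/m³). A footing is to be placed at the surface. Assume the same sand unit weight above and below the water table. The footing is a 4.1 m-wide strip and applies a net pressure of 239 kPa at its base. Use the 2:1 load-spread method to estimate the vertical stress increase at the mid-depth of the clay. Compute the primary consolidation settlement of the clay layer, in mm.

Mid-depth of clay below the ground surface: z = 3.8 + 3.2/2 = 5.4 m.
Total vertical stress at mid-clay: σ_v = 19.2×3.8 + 17.3×1.6 = 100.64 kPa.
Pore pressure: u = 9.81×(5.4 − 2.6) = 27.468 kPa.
Initial effective stress: σ'_0 = σ_v − u = 100.64 − 27.468 = 73.172 kPa.
Stress increase at mid-clay by the 2:1 spreading method:
Δσ = qB/(B+z) = 239×4.1/(4.1+5.4) = 103.15 kPa
Final effective stress: σ'_f = 73.172 + 103.15 = 176.32 kPa.
σ'_f = 176.32 ≤ σ'_p = 246 kPa, so the clay remains overconsolidated and only the recompression index applies:
S_c = C_r·H/(1+e₀)·log₁₀(σ'_f/σ'_0) = 0.026×3.2/1.66×log₁₀(176.32/73.172)
    = 0.05012 × 0.38196 = 0.01914 m

S_c ≈ 19.1 mm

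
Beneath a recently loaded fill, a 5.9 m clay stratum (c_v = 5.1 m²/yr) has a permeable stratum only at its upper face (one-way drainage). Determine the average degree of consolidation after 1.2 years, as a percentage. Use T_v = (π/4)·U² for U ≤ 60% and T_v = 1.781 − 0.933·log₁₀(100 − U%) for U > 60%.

Drainage path length: H_d = H = 5.9 m (single drainage).
T_v = c_v·t/H_d² = 5.1×1.2/5.9² = 0.17581.
T_v = 0.17581 corresponds to the U ≤ 60% branch:
U = √(4T_v/π) = 0.4731

U ≈ 47.3 %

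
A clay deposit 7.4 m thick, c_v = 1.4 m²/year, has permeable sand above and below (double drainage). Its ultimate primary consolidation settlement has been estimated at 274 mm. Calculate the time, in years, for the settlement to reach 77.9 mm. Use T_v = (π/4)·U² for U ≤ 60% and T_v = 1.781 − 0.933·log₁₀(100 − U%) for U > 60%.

t ≈ 0.621 years

Drainage path length: H_d = H/2 = 3.7 m (double drainage).
U = S(t)/S_ult = 77.9/274 = 0.2843.
U ≤ 60%: T_v = (π/4)·U² = (π/4)×0.28431² = 0.063484.
t = T_v·H_d²/c_v = 0.063484×3.7²/1.4 = 0.6208 years.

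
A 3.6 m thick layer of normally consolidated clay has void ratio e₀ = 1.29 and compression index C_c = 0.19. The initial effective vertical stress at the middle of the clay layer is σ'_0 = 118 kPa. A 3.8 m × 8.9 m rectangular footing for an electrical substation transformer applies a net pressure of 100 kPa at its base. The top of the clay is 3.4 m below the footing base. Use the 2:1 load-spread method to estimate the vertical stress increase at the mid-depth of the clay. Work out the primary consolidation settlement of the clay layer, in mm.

S_c ≈ 26.4 mm

Mid-depth of clay below the footing base: z = 3.4 + 3.6/2 = 5.2 m.
Stress increase at mid-clay by the 2:1 spreading method:
Δσ = qBL/((B+z)(L+z)) = 100×3.8×8.9/((3.8+5.2)(8.9+5.2)) = 26.651 kPa
Final effective stress: σ'_f = σ'_0 + Δσ = 118 + 26.651 = 144.65 kPa.
Normally consolidated clay, so the full stress increment lies on the virgin compression line:
S_c = C_c·H/(1+e₀)·log₁₀(σ'_f/σ'_0) = 0.19×3.6/(1+1.29)×log₁₀(144.65/118)
    = 0.29869 × 0.088436 = 0.02641 m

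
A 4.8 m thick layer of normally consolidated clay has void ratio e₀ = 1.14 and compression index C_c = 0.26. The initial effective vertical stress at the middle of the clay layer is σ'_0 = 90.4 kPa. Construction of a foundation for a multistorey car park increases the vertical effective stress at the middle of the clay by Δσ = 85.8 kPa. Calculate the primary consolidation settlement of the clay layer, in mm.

Final effective stress: σ'_f = σ'_0 + Δσ = 90.4 + 85.8 = 176.2 kPa.
Normally consolidated clay, so the full stress increment lies on the virgin compression line:
S_c = C_c·H/(1+e₀)·log₁₀(σ'_f/σ'_0) = 0.26×4.8/(1+1.14)×log₁₀(176.2/90.4)
    = 0.58318 × 0.28984 = 0.169 m

S_c ≈ 169 mm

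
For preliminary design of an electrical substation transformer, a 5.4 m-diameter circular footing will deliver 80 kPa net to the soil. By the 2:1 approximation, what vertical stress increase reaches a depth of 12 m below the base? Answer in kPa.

Δσ_z ≈ 7.71 kPa

By the 2:1 method the load spreads at 1 horizontal : 2 vertical, so at depth z the loaded area has grown by z in each plan dimension:
Δσ ≈ qD²/(D+z)² = 80×5.4²/(5.4+12)² = 7.7051 kPa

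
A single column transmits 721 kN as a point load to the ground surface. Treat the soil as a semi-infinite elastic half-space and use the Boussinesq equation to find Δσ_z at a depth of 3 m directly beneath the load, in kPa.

Boussinesq vertical stress below a point load on an elastic half-space:
Δσ_z = 3P/(2πz²) · [1 + (r/z)²]^(−5/2)
r/z = 0/3 = 0; [1+(r/z)²]^(−5/2) = 1.
Δσ_z = 3×721/(2π×3²) × 1 = 38.25 × 1 = 38.25 kPa

Δσ_z ≈ 38.2 kPa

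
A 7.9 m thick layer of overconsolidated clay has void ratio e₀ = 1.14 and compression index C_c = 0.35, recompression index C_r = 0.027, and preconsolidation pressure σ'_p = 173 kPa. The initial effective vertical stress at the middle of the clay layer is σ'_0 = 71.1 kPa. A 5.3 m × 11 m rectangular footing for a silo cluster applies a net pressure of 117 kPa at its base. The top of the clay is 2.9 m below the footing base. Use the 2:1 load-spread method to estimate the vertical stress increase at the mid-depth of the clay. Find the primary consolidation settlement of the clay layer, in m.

Mid-depth of clay below the footing base: z = 2.9 + 7.9/2 = 6.85 m.
Stress increase at mid-clay by the 2:1 spreading method:
Δσ = qBL/((B+z)(L+z)) = 117×5.3×11/((5.3+6.85)(11+6.85)) = 31.451 kPa
Final effective stress: σ'_f = 71.1 + 31.451 = 102.55 kPa.
σ'_f = 102.55 ≤ σ'_p = 173 kPa, so the clay remains overconsolidated and only the recompression index applies:
S_c = C_r·H/(1+e₀)·log₁₀(σ'_f/σ'_0) = 0.027×7.9/2.14×log₁₀(102.55/71.1)
    = 0.099673 × 0.15907 = 0.01586 m

S_c ≈ 0.0159 m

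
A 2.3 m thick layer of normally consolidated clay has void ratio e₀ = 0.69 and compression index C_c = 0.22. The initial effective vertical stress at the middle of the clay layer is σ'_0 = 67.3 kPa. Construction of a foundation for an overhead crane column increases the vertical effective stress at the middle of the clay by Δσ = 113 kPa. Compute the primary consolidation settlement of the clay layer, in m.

S_c ≈ 0.128 m

Final effective stress: σ'_f = σ'_0 + Δσ = 67.3 + 113 = 180.3 kPa.
Normally consolidated clay, so the full stress increment lies on the virgin compression line:
S_c = C_c·H/(1+e₀)·log₁₀(σ'_f/σ'_0) = 0.22×2.3/(1+0.69)×log₁₀(180.3/67.3)
    = 0.29941 × 0.42798 = 0.1281 m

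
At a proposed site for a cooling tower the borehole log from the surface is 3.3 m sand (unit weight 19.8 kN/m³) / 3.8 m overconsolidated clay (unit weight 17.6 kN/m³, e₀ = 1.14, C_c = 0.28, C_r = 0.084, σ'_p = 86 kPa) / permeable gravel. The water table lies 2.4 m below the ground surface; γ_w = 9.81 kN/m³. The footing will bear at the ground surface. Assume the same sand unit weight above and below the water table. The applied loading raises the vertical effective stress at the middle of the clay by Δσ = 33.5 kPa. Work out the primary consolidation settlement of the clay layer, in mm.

Mid-depth of clay below the ground surface: z = 3.3 + 3.8/2 = 5.2 m.
Total vertical stress at mid-clay: σ_v = 19.8×3.3 + 17.6×1.9 = 98.78 kPa.
Pore pressure: u = 9.81×(5.2 − 2.4) = 27.468 kPa.
Initial effective stress: σ'_0 = σ_v − u = 98.78 − 27.468 = 71.312 kPa.
Final effective stress: σ'_f = 71.312 + 33.5 = 104.81 kPa.
σ'_f = 104.81 > σ'_p = 86 kPa, so the stress path crosses the preconsolidation pressure — recompression up to σ'_p, then virgin compression beyond:
S_c = H/(1+e₀)·[C_r·log₁₀(σ'_p/σ'_0) + C_c·log₁₀(σ'_f/σ'_p)]
    = 3.8/2.14 × [0.084×log₁₀(86/71.312) + 0.28×log₁₀(104.81/86)]
    = 1.7757 × [0.0068322 + 0.024053] = 0.05484 m

S_c ≈ 54.8 mm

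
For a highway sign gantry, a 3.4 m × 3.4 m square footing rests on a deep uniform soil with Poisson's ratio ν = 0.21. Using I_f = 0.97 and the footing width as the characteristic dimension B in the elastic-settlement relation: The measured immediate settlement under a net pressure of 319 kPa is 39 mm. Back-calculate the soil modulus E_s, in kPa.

S_e = q·B·(1−ν²)/E_s · I_f  ⇒  E_s = q·B·(1−ν²)·I_f / S_e.
E_s = 319 × 3.4 × 0.9559 × 0.97 / 0.039 = 25790 kPa

E_s ≈ 25800 kPa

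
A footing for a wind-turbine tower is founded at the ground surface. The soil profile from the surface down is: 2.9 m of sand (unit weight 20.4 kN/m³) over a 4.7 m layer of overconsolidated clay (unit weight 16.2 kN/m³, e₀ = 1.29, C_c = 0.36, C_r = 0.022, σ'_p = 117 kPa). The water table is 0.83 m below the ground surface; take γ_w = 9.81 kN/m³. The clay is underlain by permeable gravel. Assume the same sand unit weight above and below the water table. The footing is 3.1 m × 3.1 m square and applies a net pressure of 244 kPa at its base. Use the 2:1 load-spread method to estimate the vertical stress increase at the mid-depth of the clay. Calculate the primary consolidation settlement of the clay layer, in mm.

Mid-depth of clay below the ground surface: z = 2.9 + 4.7/2 = 5.25 m.
Total vertical stress at mid-clay: σ_v = 20.4×2.9 + 16.2×2.35 = 97.23 kPa.
Pore pressure: u = 9.81×(5.25 − 0.83) = 43.36 kPa.
Initial effective stress: σ'_0 = σ_v − u = 97.23 − 43.36 = 53.87 kPa.
Stress increase at mid-clay by the 2:1 spreading method:
Δσ = qBL/((B+z)(L+z)) = 244×3.1×3.1/((3.1+5.25)(3.1+5.25)) = 33.631 kPa
Final effective stress: σ'_f = 53.87 + 33.631 = 87.501 kPa.
σ'_f = 87.501 ≤ σ'_p = 117 kPa, so the clay remains overconsolidated and only the recompression index applies:
S_c = C_r·H/(1+e₀)·log₁₀(σ'_f/σ'_0) = 0.022×4.7/2.29×log₁₀(87.501/53.87)
    = 0.045153 × 0.21067 = 0.009512 m

S_c ≈ 9.51 mm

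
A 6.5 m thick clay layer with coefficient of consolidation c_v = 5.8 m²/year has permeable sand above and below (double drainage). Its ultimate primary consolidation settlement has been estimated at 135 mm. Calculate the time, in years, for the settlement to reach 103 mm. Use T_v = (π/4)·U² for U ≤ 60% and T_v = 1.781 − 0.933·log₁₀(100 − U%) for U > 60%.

Drainage path length: H_d = H/2 = 3.25 m (double drainage).
U = S(t)/S_ult = 103/135 = 0.763.
U > 60%: T_v = 1.781 − 0.933·log₁₀(100 − 76.296) = 0.4983.
t = T_v·H_d²/c_v = 0.4983×3.25²/5.8 = 0.9075 years.

t ≈ 0.907 years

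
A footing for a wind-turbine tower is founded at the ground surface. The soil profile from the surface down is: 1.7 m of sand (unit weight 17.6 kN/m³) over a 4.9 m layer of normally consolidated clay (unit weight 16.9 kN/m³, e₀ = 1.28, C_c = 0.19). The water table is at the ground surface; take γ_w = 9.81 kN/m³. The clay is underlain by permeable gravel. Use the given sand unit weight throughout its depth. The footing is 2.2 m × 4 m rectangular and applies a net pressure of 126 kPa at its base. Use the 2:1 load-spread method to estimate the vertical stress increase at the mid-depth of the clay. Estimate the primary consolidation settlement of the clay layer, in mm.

Mid-depth of clay below the ground surface: z = 1.7 + 4.9/2 = 4.15 m.
Total vertical stress at mid-clay: σ_v = 17.6×1.7 + 16.9×2.45 = 71.325 kPa.
Pore pressure: u = 9.81×(4.15 − 0) = 40.712 kPa.
Initial effective stress: σ'_0 = σ_v − u = 71.325 − 40.712 = 30.613 kPa.
Stress increase at mid-clay by the 2:1 spreading method:
Δσ = qBL/((B+z)(L+z)) = 126×2.2×4/((2.2+4.15)(4+4.15)) = 21.425 kPa
Final effective stress: σ'_f = σ'_0 + Δσ = 30.613 + 21.425 = 52.038 kPa.
Normally consolidated clay, so the full stress increment lies on the virgin compression line:
S_c = C_c·H/(1+e₀)·log₁₀(σ'_f/σ'_0) = 0.19×4.9/(1+1.28)×log₁₀(52.038/30.613)
    = 0.40833 × 0.23041 = 0.09408 m

S_c ≈ 94.1 mm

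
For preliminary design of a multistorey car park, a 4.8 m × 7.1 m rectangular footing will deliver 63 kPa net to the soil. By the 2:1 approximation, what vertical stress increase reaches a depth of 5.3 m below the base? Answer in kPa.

Δσ_z ≈ 17.1 kPa

By the 2:1 method the load spreads at 1 horizontal : 2 vertical, so at depth z the loaded area has grown by z in each plan dimension:
Δσ = qBL/((B+z)(L+z)) = 63×4.8×7.1/((4.8+5.3)(7.1+5.3)) = 17.143 kPa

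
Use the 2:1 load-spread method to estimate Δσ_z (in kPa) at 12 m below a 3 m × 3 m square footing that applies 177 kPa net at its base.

By the 2:1 method the load spreads at 1 horizontal : 2 vertical, so at depth z the loaded area has grown by z in each plan dimension:
Δσ = qBL/((B+z)(L+z)) = 177×3×3/((3+12)(3+12)) = 7.08 kPa

Δσ_z ≈ 7.08 kPa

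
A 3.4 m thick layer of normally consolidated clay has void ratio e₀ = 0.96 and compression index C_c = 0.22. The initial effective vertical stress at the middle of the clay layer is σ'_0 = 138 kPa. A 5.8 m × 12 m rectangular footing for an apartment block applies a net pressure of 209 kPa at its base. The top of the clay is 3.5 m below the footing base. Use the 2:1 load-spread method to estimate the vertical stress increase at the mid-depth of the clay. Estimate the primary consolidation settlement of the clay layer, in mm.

Mid-depth of clay below the footing base: z = 3.5 + 3.4/2 = 5.2 m.
Stress increase at mid-clay by the 2:1 spreading method:
Δσ = qBL/((B+z)(L+z)) = 209×5.8×12/((5.8+5.2)(12+5.2)) = 76.884 kPa
Final effective stress: σ'_f = σ'_0 + Δσ = 138 + 76.884 = 214.88 kPa.
Normally consolidated clay, so the full stress increment lies on the virgin compression line:
S_c = C_c·H/(1+e₀)·log₁₀(σ'_f/σ'_0) = 0.22×3.4/(1+0.96)×log₁₀(214.88/138)
    = 0.38163 × 0.19232 = 0.0734 m

S_c ≈ 73.4 mm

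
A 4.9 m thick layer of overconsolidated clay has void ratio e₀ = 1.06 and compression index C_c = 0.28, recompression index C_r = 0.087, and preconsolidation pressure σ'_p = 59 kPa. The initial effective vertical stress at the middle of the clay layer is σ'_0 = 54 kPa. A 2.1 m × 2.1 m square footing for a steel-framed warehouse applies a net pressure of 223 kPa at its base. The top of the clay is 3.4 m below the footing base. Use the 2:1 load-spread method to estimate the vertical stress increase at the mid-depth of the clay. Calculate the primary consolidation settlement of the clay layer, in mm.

Mid-depth of clay below the footing base: z = 3.4 + 4.9/2 = 5.85 m.
Stress increase at mid-clay by the 2:1 spreading method:
Δσ = qBL/((B+z)(L+z)) = 223×2.1×2.1/((2.1+5.85)(2.1+5.85)) = 15.56 kPa
Final effective stress: σ'_f = 54 + 15.56 = 69.56 kPa.
σ'_f = 69.56 > σ'_p = 59 kPa, so the stress path crosses the preconsolidation pressure — recompression up to σ'_p, then virgin compression beyond:
S_c = H/(1+e₀)·[C_r·log₁₀(σ'_p/σ'_0) + C_c·log₁₀(σ'_f/σ'_p)]
    = 4.9/2.06 × [0.087×log₁₀(59/54) + 0.28×log₁₀(69.56/59)]
    = 2.3786 × [0.0033459 + 0.020022] = 0.05558 m

S_c ≈ 55.6 mm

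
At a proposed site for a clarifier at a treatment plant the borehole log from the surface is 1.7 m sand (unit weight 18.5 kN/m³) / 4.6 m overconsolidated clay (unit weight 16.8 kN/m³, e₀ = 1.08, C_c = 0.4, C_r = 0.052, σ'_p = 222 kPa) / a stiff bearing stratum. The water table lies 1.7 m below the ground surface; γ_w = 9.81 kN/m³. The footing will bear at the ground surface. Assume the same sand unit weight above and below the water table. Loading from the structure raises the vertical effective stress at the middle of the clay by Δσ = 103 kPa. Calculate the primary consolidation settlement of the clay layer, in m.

S_c ≈ 0.0576 m

Mid-depth of clay below the ground surface: z = 1.7 + 4.6/2 = 4 m.
Total vertical stress at mid-clay: σ_v = 18.5×1.7 + 16.8×2.3 = 70.09 kPa.
Pore pressure: u = 9.81×(4 − 1.7) = 22.563 kPa.
Initial effective stress: σ'_0 = σ_v − u = 70.09 − 22.563 = 47.527 kPa.
Final effective stress: σ'_f = 47.527 + 103 = 150.53 kPa.
σ'_f = 150.53 ≤ σ'_p = 222 kPa, so the clay remains overconsolidated and only the recompression index applies:
S_c = C_r·H/(1+e₀)·log₁₀(σ'_f/σ'_0) = 0.052×4.6/2.08×log₁₀(150.53/47.527)
    = 0.115 × 0.50068 = 0.05758 m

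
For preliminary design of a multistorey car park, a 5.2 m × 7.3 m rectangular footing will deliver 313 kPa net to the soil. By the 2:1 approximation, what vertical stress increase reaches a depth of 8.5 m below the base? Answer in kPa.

Δσ_z ≈ 54.9 kPa

By the 2:1 method the load spreads at 1 horizontal : 2 vertical, so at depth z the loaded area has grown by z in each plan dimension:
Δσ = qBL/((B+z)(L+z)) = 313×5.2×7.3/((5.2+8.5)(7.3+8.5)) = 54.89 kPa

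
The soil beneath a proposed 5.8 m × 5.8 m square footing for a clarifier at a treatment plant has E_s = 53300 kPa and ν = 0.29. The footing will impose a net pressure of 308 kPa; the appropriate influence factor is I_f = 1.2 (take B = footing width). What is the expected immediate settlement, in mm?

S_e ≈ 36.8 mm

Immediate (elastic) settlement: S_e = q·B·(1−ν²)/E_s · I_f.
S_e = 308 × 5.8 × (1 − 0.29²) / 53300 × 1.2
    = 308 × 5.8 × 0.9159 / 53300 × 1.2
    = 0.03684 m = 36.84 mm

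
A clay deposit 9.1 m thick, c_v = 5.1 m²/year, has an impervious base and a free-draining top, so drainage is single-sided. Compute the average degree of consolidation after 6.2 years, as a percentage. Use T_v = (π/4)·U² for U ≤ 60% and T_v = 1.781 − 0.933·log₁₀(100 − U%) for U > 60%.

Drainage path length: H_d = H = 9.1 m (single drainage).
T_v = c_v·t/H_d² = 5.1×6.2/9.1² = 0.38184.
T_v = 0.38184 corresponds to the U > 60% branch:
U = 1 − 10^((1.781 − T_v)/0.933)/100 = 0.684

U ≈ 68.4 %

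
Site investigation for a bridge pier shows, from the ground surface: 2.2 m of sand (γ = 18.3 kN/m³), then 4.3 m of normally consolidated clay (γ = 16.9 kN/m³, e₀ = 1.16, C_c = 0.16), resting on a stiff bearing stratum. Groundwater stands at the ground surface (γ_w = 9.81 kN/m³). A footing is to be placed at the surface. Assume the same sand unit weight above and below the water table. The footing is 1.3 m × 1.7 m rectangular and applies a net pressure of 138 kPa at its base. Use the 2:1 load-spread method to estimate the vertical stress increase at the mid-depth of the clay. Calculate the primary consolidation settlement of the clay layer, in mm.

S_c ≈ 32.3 mm

Mid-depth of clay below the ground surface: z = 2.2 + 4.3/2 = 4.35 m.
Total vertical stress at mid-clay: σ_v = 18.3×2.2 + 16.9×2.15 = 76.595 kPa.
Pore pressure: u = 9.81×(4.35 − 0) = 42.673 kPa.
Initial effective stress: σ'_0 = σ_v − u = 76.595 − 42.673 = 33.922 kPa.
Stress increase at mid-clay by the 2:1 spreading method:
Δσ = qBL/((B+z)(L+z)) = 138×1.3×1.7/((1.3+4.35)(1.7+4.35)) = 8.9221 kPa
Final effective stress: σ'_f = σ'_0 + Δσ = 33.922 + 8.9221 = 42.844 kPa.
Normally consolidated clay, so the full stress increment lies on the virgin compression line:
S_c = C_c·H/(1+e₀)·log₁₀(σ'_f/σ'_0) = 0.16×4.3/(1+1.16)×log₁₀(42.844/33.922)
    = 0.31852 × 0.10141 = 0.0323 m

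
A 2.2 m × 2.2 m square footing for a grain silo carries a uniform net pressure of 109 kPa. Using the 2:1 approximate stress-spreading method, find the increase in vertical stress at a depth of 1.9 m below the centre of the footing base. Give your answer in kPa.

Δσ_z ≈ 31.4 kPa

By the 2:1 method the load spreads at 1 horizontal : 2 vertical, so at depth z the loaded area has grown by z in each plan dimension:
Δσ = qBL/((B+z)(L+z)) = 109×2.2×2.2/((2.2+1.9)(2.2+1.9)) = 31.384 kPa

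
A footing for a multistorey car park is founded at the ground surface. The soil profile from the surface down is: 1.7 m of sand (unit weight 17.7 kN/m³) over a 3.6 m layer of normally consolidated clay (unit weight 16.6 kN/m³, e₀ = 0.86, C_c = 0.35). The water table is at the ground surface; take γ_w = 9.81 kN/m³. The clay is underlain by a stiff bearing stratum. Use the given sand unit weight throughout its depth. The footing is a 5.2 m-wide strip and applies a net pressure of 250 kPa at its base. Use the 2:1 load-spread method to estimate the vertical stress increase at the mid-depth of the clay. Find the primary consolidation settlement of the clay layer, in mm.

S_c ≈ 565 mm

Mid-depth of clay below the ground surface: z = 1.7 + 3.6/2 = 3.5 m.
Total vertical stress at mid-clay: σ_v = 17.7×1.7 + 16.6×1.8 = 59.97 kPa.
Pore pressure: u = 9.81×(3.5 − 0) = 34.335 kPa.
Initial effective stress: σ'_0 = σ_v − u = 59.97 − 34.335 = 25.635 kPa.
Stress increase at mid-clay by the 2:1 spreading method:
Δσ = qB/(B+z) = 250×5.2/(5.2+3.5) = 149.43 kPa
Final effective stress: σ'_f = σ'_0 + Δσ = 25.635 + 149.43 = 175.06 kPa.
Normally consolidated clay, so the full stress increment lies on the virgin compression line:
S_c = C_c·H/(1+e₀)·log₁₀(σ'_f/σ'_0) = 0.35×3.6/(1+0.86)×log₁₀(175.06/25.635)
    = 0.67742 × 0.83435 = 0.5652 m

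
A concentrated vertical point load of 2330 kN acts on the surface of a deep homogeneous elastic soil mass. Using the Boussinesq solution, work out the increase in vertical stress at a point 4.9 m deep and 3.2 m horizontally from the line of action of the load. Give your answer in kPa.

Δσ_z ≈ 19.1 kPa

Boussinesq vertical stress below a point load on an elastic half-space:
Δσ_z = 3P/(2πz²) · [1 + (r/z)²]^(−5/2)
r/z = 3.2/4.9 = 0.65306; [1+(r/z)²]^(−5/2) = 0.41146.
Δσ_z = 3×2330/(2π×4.9²) × 0.41146 = 46.335 × 0.41146 = 19.06 kPa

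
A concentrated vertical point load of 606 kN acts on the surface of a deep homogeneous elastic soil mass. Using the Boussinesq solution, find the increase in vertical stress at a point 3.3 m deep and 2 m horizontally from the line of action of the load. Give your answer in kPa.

Boussinesq vertical stress below a point load on an elastic half-space:
Δσ_z = 3P/(2πz²) · [1 + (r/z)²]^(−5/2)
r/z = 2/3.3 = 0.60606; [1+(r/z)²]^(−5/2) = 0.45744.
Δσ_z = 3×606/(2π×3.3²) × 0.45744 = 26.57 × 0.45744 = 12.15 kPa

Δσ_z ≈ 12.2 kPa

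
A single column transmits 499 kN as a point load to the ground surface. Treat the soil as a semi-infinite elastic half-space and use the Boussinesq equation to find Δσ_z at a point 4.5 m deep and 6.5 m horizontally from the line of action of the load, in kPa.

Boussinesq vertical stress below a point load on an elastic half-space:
Δσ_z = 3P/(2πz²) · [1 + (r/z)²]^(−5/2)
r/z = 6.5/4.5 = 1.4444; [1+(r/z)²]^(−5/2) = 0.059753.
Δσ_z = 3×499/(2π×4.5²) × 0.059753 = 11.766 × 0.059753 = 0.7031 kPa

Δσ_z ≈ 0.703 kPa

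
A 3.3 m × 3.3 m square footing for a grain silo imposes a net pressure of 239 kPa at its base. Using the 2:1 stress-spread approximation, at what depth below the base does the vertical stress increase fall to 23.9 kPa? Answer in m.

2:1 spreading — at depth z the loaded area has grown by z in each plan dimension:
qB²/(B+z)² = Δσ_z ⇒ z = B(√(q/Δσ_z) − 1) = 3.3×(√(239/23.9) − 1) = 7.136 m

z ≈ 7.14 m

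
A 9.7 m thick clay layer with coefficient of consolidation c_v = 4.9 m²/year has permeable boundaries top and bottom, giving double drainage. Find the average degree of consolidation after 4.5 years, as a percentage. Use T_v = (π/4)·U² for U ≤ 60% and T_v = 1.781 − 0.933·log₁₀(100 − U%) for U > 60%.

Drainage path length: H_d = H/2 = 4.85 m (double drainage).
T_v = c_v·t/H_d² = 4.9×4.5/4.85² = 0.9374.
T_v = 0.9374 corresponds to the U > 60% branch:
U = 1 − 10^((1.781 − T_v)/0.933)/100 = 0.9198

U ≈ 92 %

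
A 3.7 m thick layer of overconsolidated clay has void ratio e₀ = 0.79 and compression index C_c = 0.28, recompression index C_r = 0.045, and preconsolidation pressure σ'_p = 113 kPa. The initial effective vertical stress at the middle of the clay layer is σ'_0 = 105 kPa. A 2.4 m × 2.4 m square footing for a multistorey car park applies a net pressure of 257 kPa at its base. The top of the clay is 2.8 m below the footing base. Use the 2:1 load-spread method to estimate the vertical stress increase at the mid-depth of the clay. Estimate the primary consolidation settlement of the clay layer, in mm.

Mid-depth of clay below the footing base: z = 2.8 + 3.7/2 = 4.65 m.
Stress increase at mid-clay by the 2:1 spreading method:
Δσ = qBL/((B+z)(L+z)) = 257×2.4×2.4/((2.4+4.65)(2.4+4.65)) = 29.784 kPa
Final effective stress: σ'_f = 105 + 29.784 = 134.78 kPa.
σ'_f = 134.78 > σ'_p = 113 kPa, so the stress path crosses the preconsolidation pressure — recompression up to σ'_p, then virgin compression beyond:
S_c = H/(1+e₀)·[C_r·log₁₀(σ'_p/σ'_0) + C_c·log₁₀(σ'_f/σ'_p)]
    = 3.7/1.79 × [0.045×log₁₀(113/105) + 0.28×log₁₀(134.78/113)]
    = 2.067 × [0.001435 + 0.021433] = 0.04727 m

S_c ≈ 47.3 mm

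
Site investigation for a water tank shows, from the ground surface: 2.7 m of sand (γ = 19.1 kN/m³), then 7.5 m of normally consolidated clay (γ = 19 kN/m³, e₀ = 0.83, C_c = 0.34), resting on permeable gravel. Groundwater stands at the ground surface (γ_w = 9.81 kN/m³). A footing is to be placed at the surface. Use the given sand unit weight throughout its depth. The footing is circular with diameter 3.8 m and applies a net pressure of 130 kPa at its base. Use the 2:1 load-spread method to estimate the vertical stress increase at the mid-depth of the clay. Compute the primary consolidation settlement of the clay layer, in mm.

Mid-depth of clay below the ground surface: z = 2.7 + 7.5/2 = 6.45 m.
Total vertical stress at mid-clay: σ_v = 19.1×2.7 + 19×3.75 = 122.82 kPa.
Pore pressure: u = 9.81×(6.45 − 0) = 63.275 kPa.
Initial effective stress: σ'_0 = σ_v − u = 122.82 − 63.275 = 59.545 kPa.
Stress increase at mid-clay by the 2:1 spreading method:
Δσ ≈ qD²/(D+z)² = 130×3.8²/(3.8+6.45)² = 17.867 kPa
Final effective stress: σ'_f = σ'_0 + Δσ = 59.545 + 17.867 = 77.412 kPa.
Normally consolidated clay, so the full stress increment lies on the virgin compression line:
S_c = C_c·H/(1+e₀)·log₁₀(σ'_f/σ'_0) = 0.34×7.5/(1+0.83)×log₁₀(77.412/59.545)
    = 1.3934 × 0.11396 = 0.1588 m

S_c ≈ 159 mm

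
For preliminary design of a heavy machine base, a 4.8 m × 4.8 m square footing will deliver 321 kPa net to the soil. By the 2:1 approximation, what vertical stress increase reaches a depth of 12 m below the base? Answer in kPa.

Δσ_z ≈ 26.2 kPa

By the 2:1 method the load spreads at 1 horizontal : 2 vertical, so at depth z the loaded area has grown by z in each plan dimension:
Δσ = qBL/((B+z)(L+z)) = 321×4.8×4.8/((4.8+12)(4.8+12)) = 26.204 kPa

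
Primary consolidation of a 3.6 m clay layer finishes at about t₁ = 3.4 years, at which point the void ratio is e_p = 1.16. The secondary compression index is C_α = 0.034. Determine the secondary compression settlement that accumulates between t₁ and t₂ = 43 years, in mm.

S_s ≈ 62.4 mm

Secondary compression: S_s = C_α·H/(1+e_p)·log₁₀(t₂/t₁)
S_s = 0.034×3.6/(1+1.16)×log₁₀(43/3.4)
    = 0.05667 × 1.102 = 0.06245 m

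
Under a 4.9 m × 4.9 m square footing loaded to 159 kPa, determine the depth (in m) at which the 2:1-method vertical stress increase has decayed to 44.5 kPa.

z ≈ 4.36 m

2:1 spreading — at depth z the loaded area has grown by z in each plan dimension:
qB²/(B+z)² = Δσ_z ⇒ z = B(√(q/Δσ_z) − 1) = 4.9×(√(159/44.5) − 1) = 4.362 m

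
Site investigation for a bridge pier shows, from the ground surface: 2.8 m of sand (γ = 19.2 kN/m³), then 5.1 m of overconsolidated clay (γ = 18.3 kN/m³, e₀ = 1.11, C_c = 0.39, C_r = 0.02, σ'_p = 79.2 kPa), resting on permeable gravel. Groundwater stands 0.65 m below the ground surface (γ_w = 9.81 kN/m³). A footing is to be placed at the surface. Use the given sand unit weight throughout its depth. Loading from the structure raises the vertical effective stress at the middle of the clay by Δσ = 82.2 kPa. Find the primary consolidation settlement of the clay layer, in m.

Mid-depth of clay below the ground surface: z = 2.8 + 5.1/2 = 5.35 m.
Total vertical stress at mid-clay: σ_v = 19.2×2.8 + 18.3×2.55 = 100.42 kPa.
Pore pressure: u = 9.81×(5.35 − 0.65) = 46.107 kPa.
Initial effective stress: σ'_0 = σ_v − u = 100.42 − 46.107 = 54.313 kPa.
Final effective stress: σ'_f = 54.313 + 82.2 = 136.51 kPa.
σ'_f = 136.51 > σ'_p = 79.2 kPa, so the stress path crosses the preconsolidation pressure — recompression up to σ'_p, then virgin compression beyond:
S_c = H/(1+e₀)·[C_r·log₁₀(σ'_p/σ'_0) + C_c·log₁₀(σ'_f/σ'_p)]
    = 5.1/2.11 × [0.02×log₁₀(79.2/54.313) + 0.39×log₁₀(136.51/79.2)]
    = 2.4171 × [0.0032764 + 0.092211] = 0.2308 m

S_c ≈ 0.231 m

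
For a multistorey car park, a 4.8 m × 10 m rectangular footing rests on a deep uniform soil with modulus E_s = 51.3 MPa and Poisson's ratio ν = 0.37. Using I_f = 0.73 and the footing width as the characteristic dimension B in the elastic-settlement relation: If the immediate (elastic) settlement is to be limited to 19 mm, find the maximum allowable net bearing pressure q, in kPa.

q ≈ 322 kPa

E_s = 51.3 MPa = 51300 kPa.
S_e = q·B·(1−ν²)/E_s · I_f  ⇒  q = S_e·E_s / (B·(1−ν²)·I_f).
q = 0.019 × 51300 / (4.8 × 0.8631 × 0.73) = 322.3 kPa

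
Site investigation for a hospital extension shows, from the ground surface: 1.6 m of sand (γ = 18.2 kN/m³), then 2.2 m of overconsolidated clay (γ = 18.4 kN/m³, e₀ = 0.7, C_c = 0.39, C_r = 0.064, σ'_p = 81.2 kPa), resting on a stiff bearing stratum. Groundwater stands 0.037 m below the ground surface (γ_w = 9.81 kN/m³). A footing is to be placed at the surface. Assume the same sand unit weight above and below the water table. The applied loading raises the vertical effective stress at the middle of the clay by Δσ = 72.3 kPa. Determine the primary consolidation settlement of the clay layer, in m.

S_c ≈ 0.0806 m

Mid-depth of clay below the ground surface: z = 1.6 + 2.2/2 = 2.7 m.
Total vertical stress at mid-clay: σ_v = 18.2×1.6 + 18.4×1.1 = 49.36 kPa.
Pore pressure: u = 9.81×(2.7 − 0.037) = 26.124 kPa.
Initial effective stress: σ'_0 = σ_v − u = 49.36 − 26.124 = 23.236 kPa.
Final effective stress: σ'_f = 23.236 + 72.3 = 95.536 kPa.
σ'_f = 95.536 > σ'_p = 81.2 kPa, so the stress path crosses the preconsolidation pressure — recompression up to σ'_p, then virgin compression beyond:
S_c = H/(1+e₀)·[C_r·log₁₀(σ'_p/σ'_0) + C_c·log₁₀(σ'_f/σ'_p)]
    = 2.2/1.7 × [0.064×log₁₀(81.2/23.236) + 0.39×log₁₀(95.536/81.2)]
    = 1.2941 × [0.034777 + 0.027538] = 0.08064 m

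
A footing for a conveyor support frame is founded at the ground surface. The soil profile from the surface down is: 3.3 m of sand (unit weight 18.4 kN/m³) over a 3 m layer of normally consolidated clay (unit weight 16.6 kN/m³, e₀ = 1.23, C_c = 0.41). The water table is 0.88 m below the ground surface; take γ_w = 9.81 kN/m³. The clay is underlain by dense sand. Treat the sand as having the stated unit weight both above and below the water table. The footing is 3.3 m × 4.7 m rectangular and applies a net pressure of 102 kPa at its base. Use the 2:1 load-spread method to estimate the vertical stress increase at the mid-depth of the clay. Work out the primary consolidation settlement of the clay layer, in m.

Mid-depth of clay below the ground surface: z = 3.3 + 3/2 = 4.8 m.
Total vertical stress at mid-clay: σ_v = 18.4×3.3 + 16.6×1.5 = 85.62 kPa.
Pore pressure: u = 9.81×(4.8 − 0.88) = 38.455 kPa.
Initial effective stress: σ'_0 = σ_v − u = 85.62 − 38.455 = 47.165 kPa.
Stress increase at mid-clay by the 2:1 spreading method:
Δσ = qBL/((B+z)(L+z)) = 102×3.3×4.7/((3.3+4.8)(4.7+4.8)) = 20.559 kPa
Final effective stress: σ'_f = σ'_0 + Δσ = 47.165 + 20.559 = 67.724 kPa.
Normally consolidated clay, so the full stress increment lies on the virgin compression line:
S_c = C_c·H/(1+e₀)·log₁₀(σ'_f/σ'_0) = 0.41×3/(1+1.23)×log₁₀(67.724/47.165)
    = 0.55157 × 0.15712 = 0.08666 m

S_c ≈ 0.0867 m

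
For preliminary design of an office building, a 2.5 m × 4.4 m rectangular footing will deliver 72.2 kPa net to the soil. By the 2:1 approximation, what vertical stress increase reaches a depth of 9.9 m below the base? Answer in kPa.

Δσ_z ≈ 4.48 kPa

By the 2:1 method the load spreads at 1 horizontal : 2 vertical, so at depth z the loaded area has grown by z in each plan dimension:
Δσ = qBL/((B+z)(L+z)) = 72.2×2.5×4.4/((2.5+9.9)(4.4+9.9)) = 4.4789 kPa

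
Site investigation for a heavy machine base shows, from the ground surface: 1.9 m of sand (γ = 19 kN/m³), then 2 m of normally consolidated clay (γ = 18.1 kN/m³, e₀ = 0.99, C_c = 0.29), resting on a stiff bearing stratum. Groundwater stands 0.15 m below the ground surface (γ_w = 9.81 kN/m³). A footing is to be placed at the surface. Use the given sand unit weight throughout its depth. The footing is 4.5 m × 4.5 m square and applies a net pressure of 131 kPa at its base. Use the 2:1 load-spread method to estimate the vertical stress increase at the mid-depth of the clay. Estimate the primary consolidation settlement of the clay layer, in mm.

Mid-depth of clay below the ground surface: z = 1.9 + 2/2 = 2.9 m.
Total vertical stress at mid-clay: σ_v = 19×1.9 + 18.1×1 = 54.2 kPa.
Pore pressure: u = 9.81×(2.9 − 0.15) = 26.978 kPa.
Initial effective stress: σ'_0 = σ_v − u = 54.2 − 26.978 = 27.222 kPa.
Stress increase at mid-clay by the 2:1 spreading method:
Δσ = qBL/((B+z)(L+z)) = 131×4.5×4.5/((4.5+2.9)(4.5+2.9)) = 48.443 kPa
Final effective stress: σ'_f = σ'_0 + Δσ = 27.222 + 48.443 = 75.665 kPa.
Normally consolidated clay, so the full stress increment lies on the virgin compression line:
S_c = C_c·H/(1+e₀)·log₁₀(σ'_f/σ'_0) = 0.29×2/(1+0.99)×log₁₀(75.665/27.222)
    = 0.29146 × 0.44398 = 0.1294 m

S_c ≈ 129 mm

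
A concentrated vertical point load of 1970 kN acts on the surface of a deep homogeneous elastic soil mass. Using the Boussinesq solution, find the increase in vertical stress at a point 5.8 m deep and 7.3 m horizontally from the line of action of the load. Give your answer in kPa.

Boussinesq vertical stress below a point load on an elastic half-space:
Δσ_z = 3P/(2πz²) · [1 + (r/z)²]^(−5/2)
r/z = 7.3/5.8 = 1.2586; [1+(r/z)²]^(−5/2) = 0.093157.
Δσ_z = 3×1970/(2π×5.8²) × 0.093157 = 27.961 × 0.093157 = 2.605 kPa

Δσ_z ≈ 2.6 kPa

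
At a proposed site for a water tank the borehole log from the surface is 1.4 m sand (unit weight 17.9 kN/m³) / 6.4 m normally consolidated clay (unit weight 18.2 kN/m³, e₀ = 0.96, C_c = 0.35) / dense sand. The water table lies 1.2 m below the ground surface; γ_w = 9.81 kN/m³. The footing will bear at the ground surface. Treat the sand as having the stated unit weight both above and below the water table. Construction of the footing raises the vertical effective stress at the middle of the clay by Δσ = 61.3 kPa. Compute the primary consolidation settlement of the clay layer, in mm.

S_c ≈ 398 mm

Mid-depth of clay below the ground surface: z = 1.4 + 6.4/2 = 4.6 m.
Total vertical stress at mid-clay: σ_v = 17.9×1.4 + 18.2×3.2 = 83.3 kPa.
Pore pressure: u = 9.81×(4.6 − 1.2) = 33.354 kPa.
Initial effective stress: σ'_0 = σ_v − u = 83.3 − 33.354 = 49.946 kPa.
Final effective stress: σ'_f = σ'_0 + Δσ = 49.946 + 61.3 = 111.25 kPa.
Normally consolidated clay, so the full stress increment lies on the virgin compression line:
S_c = C_c·H/(1+e₀)·log₁₀(σ'_f/σ'_0) = 0.35×6.4/(1+0.96)×log₁₀(111.25/49.946)
    = 1.1429 × 0.3478 = 0.3975 m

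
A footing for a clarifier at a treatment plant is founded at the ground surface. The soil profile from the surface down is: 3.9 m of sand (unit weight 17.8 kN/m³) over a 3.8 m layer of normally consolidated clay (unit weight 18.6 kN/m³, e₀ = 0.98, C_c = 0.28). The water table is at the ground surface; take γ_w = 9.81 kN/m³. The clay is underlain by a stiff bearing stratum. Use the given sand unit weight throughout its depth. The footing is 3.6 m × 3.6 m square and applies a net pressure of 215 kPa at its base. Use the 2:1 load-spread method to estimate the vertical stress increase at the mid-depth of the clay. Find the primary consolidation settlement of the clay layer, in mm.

S_c ≈ 118 mm

Mid-depth of clay below the ground surface: z = 3.9 + 3.8/2 = 5.8 m.
Total vertical stress at mid-clay: σ_v = 17.8×3.9 + 18.6×1.9 = 104.76 kPa.
Pore pressure: u = 9.81×(5.8 − 0) = 56.898 kPa.
Initial effective stress: σ'_0 = σ_v − u = 104.76 − 56.898 = 47.862 kPa.
Stress increase at mid-clay by the 2:1 spreading method:
Δσ = qBL/((B+z)(L+z)) = 215×3.6×3.6/((3.6+5.8)(3.6+5.8)) = 31.535 kPa
Final effective stress: σ'_f = σ'_0 + Δσ = 47.862 + 31.535 = 79.397 kPa.
Normally consolidated clay, so the full stress increment lies on the virgin compression line:
S_c = C_c·H/(1+e₀)·log₁₀(σ'_f/σ'_0) = 0.28×3.8/(1+0.98)×log₁₀(79.397/47.862)
    = 0.53737 × 0.21981 = 0.1181 m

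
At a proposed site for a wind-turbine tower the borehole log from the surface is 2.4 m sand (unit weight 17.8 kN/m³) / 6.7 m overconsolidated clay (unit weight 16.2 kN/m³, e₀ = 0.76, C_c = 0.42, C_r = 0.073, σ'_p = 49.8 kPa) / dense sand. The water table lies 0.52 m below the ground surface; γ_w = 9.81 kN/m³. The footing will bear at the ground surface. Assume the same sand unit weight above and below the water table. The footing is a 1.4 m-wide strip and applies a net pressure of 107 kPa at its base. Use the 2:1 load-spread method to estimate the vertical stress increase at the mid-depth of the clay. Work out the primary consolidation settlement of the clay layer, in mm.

S_c ≈ 213 mm

Mid-depth of clay below the ground surface: z = 2.4 + 6.7/2 = 5.75 m.
Total vertical stress at mid-clay: σ_v = 17.8×2.4 + 16.2×3.35 = 96.99 kPa.
Pore pressure: u = 9.81×(5.75 − 0.52) = 51.306 kPa.
Initial effective stress: σ'_0 = σ_v − u = 96.99 − 51.306 = 45.684 kPa.
Stress increase at mid-clay by the 2:1 spreading method:
Δσ = qB/(B+z) = 107×1.4/(1.4+5.75) = 20.951 kPa
Final effective stress: σ'_f = 45.684 + 20.951 = 66.635 kPa.
σ'_f = 66.635 > σ'_p = 49.8 kPa, so the stress path crosses the preconsolidation pressure — recompression up to σ'_p, then virgin compression beyond:
S_c = H/(1+e₀)·[C_r·log₁₀(σ'_p/σ'_0) + C_c·log₁₀(σ'_f/σ'_p)]
    = 6.7/1.76 × [0.073×log₁₀(49.8/45.684) + 0.42×log₁₀(66.635/49.8)]
    = 3.8068 × [0.002735 + 0.053119] = 0.2126 m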